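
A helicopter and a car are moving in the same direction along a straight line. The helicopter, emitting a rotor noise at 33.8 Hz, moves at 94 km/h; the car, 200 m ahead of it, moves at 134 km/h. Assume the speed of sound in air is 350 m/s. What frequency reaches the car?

94 km/h = 26.11 m/s; 134 km/h = 37.22 m/s.
The car is ahead, so the helicopter is moving toward it while the car is moving away from the helicopter.
Both move, so f' = f · (v − v_o)/(v − v_s).
f' = 33.8 × (350 − 37.22)/(350 − 26.11) = 33.8 × 312.78/323.89 ≈ 32.6 Hz.

32.6 Hz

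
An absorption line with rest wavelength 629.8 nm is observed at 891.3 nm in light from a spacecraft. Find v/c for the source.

λ'/λ₀ = 1.4152 > 1 (redshift), so the source is receding.
λ'/λ₀ = √((1 + β)/(1 − β)) for a receding source ⇒ β = (r² − 1)/(r² + 1) with r = λ'/λ₀.
β = (2.0028 − 1)/(2.0028 + 1) ≈ 0.334.

0.334c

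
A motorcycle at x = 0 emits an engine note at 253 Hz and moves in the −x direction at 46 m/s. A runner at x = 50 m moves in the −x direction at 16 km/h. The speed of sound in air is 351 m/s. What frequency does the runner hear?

16 km/h = 4.444 m/s.
The observer lies on the +x side, so the source is heading away from the observer and the observer is heading toward the source.
Both move, so f' = f · (v + v_o)/(v + v_s).
f' = 253 × (351 + 4.444)/(351 + 46) = 253 × 355.44/397 ≈ 227 Hz.

227 Hz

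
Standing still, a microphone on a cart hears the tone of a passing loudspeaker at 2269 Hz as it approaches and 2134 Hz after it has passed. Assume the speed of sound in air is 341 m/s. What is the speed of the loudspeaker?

10.5 m/s

f₁/f₂ = (v + v_s)/(v − v_s), so v_s = v · (f₁ − f₂)/(f₁ + f₂).
v_s = 341 × (2269 − 2134)/(2269 + 2134) = 341 × 135/4403 ≈ 10.5 m/s.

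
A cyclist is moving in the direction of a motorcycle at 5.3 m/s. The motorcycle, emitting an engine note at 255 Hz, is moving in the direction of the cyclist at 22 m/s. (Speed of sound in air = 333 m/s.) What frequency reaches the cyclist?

With source approaching and observer approaching, f' = f · (v + v_o)/(v − v_s).
f' = 255 × (333 + 5.3)/(333 − 22) = 255 × 338.3/311 ≈ 277 Hz.

277 Hz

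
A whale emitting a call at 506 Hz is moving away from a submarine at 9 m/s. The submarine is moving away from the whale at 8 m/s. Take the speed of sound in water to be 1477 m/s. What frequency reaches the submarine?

Both move, so f' = f · (v − v_o)/(v + v_s).
f' = 506 × (1477 − 8)/(1477 + 9) = 506 × 1469/1486 ≈ 500 Hz.

500 Hz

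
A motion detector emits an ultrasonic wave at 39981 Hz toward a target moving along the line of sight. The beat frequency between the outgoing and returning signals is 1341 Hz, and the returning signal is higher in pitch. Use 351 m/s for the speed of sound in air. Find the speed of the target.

Double Doppler shift off a moving reflector: f₂ = f₀ · (v + u)/(v − u) (u > 0 toward emitter).
Returning signal is higher, so f₂ = f₀ + Δf = 39981 + 1341 = 41322 Hz.
Rearranging, u = v · (f₂ − f₀)/(f₂ + f₀) = 351 × 1341/81303 ≈ 5.8 m/s.
So the target is moving at 5.8 m/s toward the emitter.

5.8 m/s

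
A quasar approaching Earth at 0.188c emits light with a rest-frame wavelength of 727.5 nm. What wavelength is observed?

Relativistic Doppler for wavelength: λ' = λ₀ · √((1 − β)/(1 + β)).
λ' = 727.5 × √(0.8120/1.1880) = 727.5 × 0.82674 ≈ 601.5 nm.

601.5 nm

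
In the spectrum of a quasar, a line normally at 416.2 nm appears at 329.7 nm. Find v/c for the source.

0.229c

λ'/λ₀ = 0.7922 < 1 (blueshift), so the source is approaching.
λ'/λ₀ = √((1 − β)/(1 + β)) for an approaching source ⇒ β = (1 − r²)/(1 + r²) with r = λ'/λ₀.
β = (1 − 0.6275)/(1 + 0.6275) ≈ 0.229.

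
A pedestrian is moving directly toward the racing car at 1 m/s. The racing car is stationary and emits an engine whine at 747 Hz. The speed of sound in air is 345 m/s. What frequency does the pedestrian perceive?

749 Hz

Only the observer moves, toward the source, so f' = f · (v + v_o)/v.
f' = 747 × (345 + 1)/345 = 747 × 346/345 ≈ 749 Hz.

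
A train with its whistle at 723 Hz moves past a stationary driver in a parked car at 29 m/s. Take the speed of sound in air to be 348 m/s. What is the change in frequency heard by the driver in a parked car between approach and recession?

Approaching: f₁ = f · v/(v − v_s) = 723 × 348/319 ≈ 789 Hz.
Receding: f₂ = f · v/(v + v_s) = 723 × 348/377 ≈ 667 Hz.
Drop: f₁ − f₂ = 2f·v·v_s/(v² − v_s²) = 2 × 723 × 348 × 29/(348² − 29²) ≈ 121 Hz.

121 Hz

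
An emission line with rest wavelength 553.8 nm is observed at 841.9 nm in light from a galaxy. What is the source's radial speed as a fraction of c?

λ'/λ₀ = 1.5202 > 1 (redshift), so the source is receding.
λ'/λ₀ = √((1 + β)/(1 − β)) for a receding source ⇒ β = (r² − 1)/(r² + 1) with r = λ'/λ₀.
β = (2.3111 − 1)/(2.3111 + 1) ≈ 0.396.

0.396c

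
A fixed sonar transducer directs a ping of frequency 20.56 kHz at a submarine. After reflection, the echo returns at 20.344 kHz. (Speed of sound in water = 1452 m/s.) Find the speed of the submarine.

Double Doppler shift off a moving reflector: f₂ = f₀ · (v + u)/(v − u) (u > 0 toward emitter).
Rearranging, u = v · (f₂ − f₀)/(f₂ + f₀) = 1452 × -0.216/40.904 ≈ -7.7 m/s.
So the submarine is moving at 7.7 m/s away from the emitter.

7.7 m/s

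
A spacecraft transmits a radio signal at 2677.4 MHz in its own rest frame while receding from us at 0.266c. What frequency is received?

2038.7 MHz

Relativistic Doppler for frequency: f' = f₀ · √((1 − β)/(1 + β)).
f' = 2677.4 × √(0.7340/1.2660) = 2677.4 × 0.76143 ≈ 2038.7 MHz.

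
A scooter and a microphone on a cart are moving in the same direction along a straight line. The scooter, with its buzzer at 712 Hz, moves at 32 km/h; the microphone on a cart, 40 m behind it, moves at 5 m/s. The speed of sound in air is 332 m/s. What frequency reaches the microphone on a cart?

32 km/h = 8.889 m/s.
The microphone on a cart is behind, so the scooter is moving away from it while the microphone on a cart is moving toward the scooter.
With source receding and observer approaching, f' = f · (v + v_o)/(v + v_s).
f' = 712 × (332 + 5)/(332 + 8.889) = 712 × 337/340.89 ≈ 704 Hz.

704 Hz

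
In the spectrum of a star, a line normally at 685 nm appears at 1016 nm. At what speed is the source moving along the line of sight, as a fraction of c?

0.375c

λ'/λ₀ = 1.4832 > 1 (redshift), so the source is receding.
λ'/λ₀ = √((1 + β)/(1 − β)) for a receding source ⇒ β = (r² − 1)/(r² + 1) with r = λ'/λ₀.
β = (2.1999 − 1)/(2.1999 + 1) ≈ 0.375.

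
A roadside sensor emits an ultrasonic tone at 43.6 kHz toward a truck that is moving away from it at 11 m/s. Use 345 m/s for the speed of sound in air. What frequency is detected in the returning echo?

40.9 kHz

At the truck (a moving observer), f₁ = f₀ · (v − u)/v = 43.6 × 334/345 ≈ 42.2 kHz.
The reflection then acts as a moving source: f₂ = f₁ · v/(v + u) ≈ 40.9 kHz.
Equivalently f₂ = f₀ · (v − u)/(v + u).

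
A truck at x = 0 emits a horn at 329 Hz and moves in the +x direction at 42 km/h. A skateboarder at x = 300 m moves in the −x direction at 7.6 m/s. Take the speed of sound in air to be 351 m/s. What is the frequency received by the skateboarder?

42 km/h = 11.67 m/s.
The observer lies on the +x side, so the source is heading toward the observer and the observer is heading toward the source.
Both move, so f' = f · (v + v_o)/(v − v_s).
f' = 329 × (351 + 7.6)/(351 − 11.67) = 329 × 358.6/339.33 ≈ 348 Hz.

348 Hz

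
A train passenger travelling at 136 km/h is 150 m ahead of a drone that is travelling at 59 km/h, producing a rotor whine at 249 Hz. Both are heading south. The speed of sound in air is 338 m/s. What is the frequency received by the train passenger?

232 Hz

59 km/h = 16.39 m/s; 136 km/h = 37.78 m/s.
The train passenger is ahead, so the drone is moving toward it while the train passenger is moving away from the drone.
With source approaching and observer receding, f' = f · (v − v_o)/(v − v_s).
f' = 249 × (338 − 37.78)/(338 − 16.39) = 249 × 300.22/321.61 ≈ 232 Hz.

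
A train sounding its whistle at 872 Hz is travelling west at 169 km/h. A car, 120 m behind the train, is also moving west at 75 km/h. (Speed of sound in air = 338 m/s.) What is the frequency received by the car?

813 Hz

169 km/h = 46.94 m/s; 75 km/h = 20.83 m/s.
The car is behind, so the train is moving away from it while the car is moving toward the train.
Both move, so f' = f · (v + v_o)/(v + v_s).
f' = 872 × (338 + 20.83)/(338 + 46.94) = 872 × 358.83/384.94 ≈ 813 Hz.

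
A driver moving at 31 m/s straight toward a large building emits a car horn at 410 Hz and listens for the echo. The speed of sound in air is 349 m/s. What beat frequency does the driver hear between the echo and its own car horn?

80 Hz

The large building receives the sound from a moving source: f₁ = f₀ · v/(v − v_e) = 410 × 349/318 ≈ 450.0 Hz.
On the return leg the driver is a moving observer: f₂ = f₁ · (v + v_e)/v = 450.0 × 380/349 ≈ 489.9 Hz.
Equivalently f₂ = f₀ · (v + v_e)/(v − v_e).
Beat against the emitted tone: |f₂ − f₀| = 2v_e·f₀/(v − v_e) = 2 × 31 × 410/318 ≈ 80 Hz.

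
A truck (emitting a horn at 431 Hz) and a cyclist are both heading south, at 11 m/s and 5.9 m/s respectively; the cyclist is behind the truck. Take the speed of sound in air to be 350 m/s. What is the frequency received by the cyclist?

The cyclist is behind, so the truck is moving away from it while the cyclist is moving toward the truck.
With source receding and observer approaching, f' = f · (v + v_o)/(v + v_s).
f' = 431 × (350 + 5.9)/(350 + 11) = 431 × 355.9/361 ≈ 425 Hz.

425 Hz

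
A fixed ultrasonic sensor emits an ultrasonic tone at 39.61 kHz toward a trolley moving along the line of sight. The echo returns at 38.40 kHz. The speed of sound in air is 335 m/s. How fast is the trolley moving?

Double Doppler shift off a moving reflector: f₂ = f₀ · (v + u)/(v − u) (u > 0 toward emitter).
Rearranging, u = v · (f₂ − f₀)/(f₂ + f₀) = 335 × -1.21/78.01 ≈ -5.2 m/s.
So the trolley is moving at 5.2 m/s away from the emitter.

5.2 m/s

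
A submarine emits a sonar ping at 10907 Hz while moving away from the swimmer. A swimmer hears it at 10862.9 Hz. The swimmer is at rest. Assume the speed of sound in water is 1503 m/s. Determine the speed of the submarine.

6.1 m/s

f' = f · v/(v + v_s) ⇒ v_s = v · |1 − f/f'|.
v_s = 1503 × |1 − 10907/10862.9| = 1503 × 0.00406 ≈ 6.1 m/s.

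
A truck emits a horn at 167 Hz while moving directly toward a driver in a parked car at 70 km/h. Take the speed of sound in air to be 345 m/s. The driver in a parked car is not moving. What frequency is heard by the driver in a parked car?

70 km/h = 19.44 m/s.
With the source moving toward a stationary observer, f' = f · v/(v − v_s).
f' = 167 × 345/(345 − 19.44) = 167 × 345/325.6 ≈ 177 Hz.

177 Hz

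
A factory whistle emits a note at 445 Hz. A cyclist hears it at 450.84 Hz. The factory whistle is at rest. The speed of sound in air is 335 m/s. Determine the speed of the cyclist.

4.4 m/s

f' > f, so the cyclist is approaching.
f' = f · (v + v_o)/v ⇒ v_o = v · |f'/f − 1|.
v_o = 335 × |450.84/445 − 1| = 335 × 0.01312 ≈ 4.4 m/s.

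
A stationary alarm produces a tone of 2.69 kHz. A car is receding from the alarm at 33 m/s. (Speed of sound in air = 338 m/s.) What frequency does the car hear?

2.43 kHz

Moving observer, stationary source: f' = f · (v − v_o)/v.
f' = 2.69 × (338 − 33)/338 = 2.69 × 305/338 ≈ 2.43 kHz.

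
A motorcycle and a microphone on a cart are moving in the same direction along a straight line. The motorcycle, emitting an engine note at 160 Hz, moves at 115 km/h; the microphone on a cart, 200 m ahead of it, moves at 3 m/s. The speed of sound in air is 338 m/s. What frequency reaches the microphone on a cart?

175 Hz

115 km/h = 31.94 m/s.
The microphone on a cart is ahead, so the motorcycle is moving toward it while the microphone on a cart is moving away from the motorcycle.
General Doppler shift: f' = f · (v − v_o)/(v − v_s).
f' = 160 × (338 − 3)/(338 − 31.94) = 160 × 335/306.06 ≈ 175 Hz.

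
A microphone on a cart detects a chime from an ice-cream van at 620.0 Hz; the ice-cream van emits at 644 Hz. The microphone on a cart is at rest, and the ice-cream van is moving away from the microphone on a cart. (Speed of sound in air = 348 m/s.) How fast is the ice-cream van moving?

f' = f · v/(v + v_s) ⇒ v_s = v · |1 − f/f'|.
v_s = 348 × |1 − 644/620.0| = 348 × 0.03871 ≈ 13.5 m/s.

13.5 m/s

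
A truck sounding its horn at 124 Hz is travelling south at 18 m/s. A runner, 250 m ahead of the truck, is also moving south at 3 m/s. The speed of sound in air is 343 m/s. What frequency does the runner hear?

The runner is ahead, so the truck is moving toward it while the runner is moving away from the truck.
Both move, so f' = f · (v − v_o)/(v − v_s).
f' = 124 × (343 − 3)/(343 − 18) = 124 × 340/325 ≈ 130 Hz.

130 Hz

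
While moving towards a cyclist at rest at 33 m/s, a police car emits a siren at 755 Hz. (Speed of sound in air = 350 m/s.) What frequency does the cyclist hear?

With the source moving toward a stationary observer, f' = f · v/(v − v_s).
f' = 755 × 350/(350 − 33) = 755 × 350/317 ≈ 834 Hz.

834 Hz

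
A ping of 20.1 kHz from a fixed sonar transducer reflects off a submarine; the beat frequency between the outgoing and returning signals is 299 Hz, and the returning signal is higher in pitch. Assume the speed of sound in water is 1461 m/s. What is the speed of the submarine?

Double Doppler shift off a moving reflector: f₂ = f₀ · (v + u)/(v − u) (u > 0 toward emitter).
Returning signal is higher, so f₂ = f₀ + Δf = 20100 + 299 = 20399 Hz.
Rearranging, u = v · (f₂ − f₀)/(f₂ + f₀) = 1461 × 299/40499 ≈ 10.8 m/s.
So the submarine is moving at 10.8 m/s toward the emitter.

10.8 m/s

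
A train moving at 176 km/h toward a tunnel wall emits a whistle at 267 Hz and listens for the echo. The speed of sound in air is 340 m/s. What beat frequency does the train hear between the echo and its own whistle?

176 km/h = 48.89 m/s.
The tunnel wall receives the sound from a moving source: f₁ = f₀ · v/(v − v_e) = 267 × 340/291.11 ≈ 311.8 Hz.
On the return leg the train is a moving observer: f₂ = f₁ · (v + v_e)/v = 311.8 × 388.89/340 ≈ 356.7 Hz.
Equivalently f₂ = f₀ · (v + v_e)/(v − v_e).
Beat against the emitted tone: |f₂ − f₀| = 2v_e·f₀/(v − v_e) = 2 × 48.89 × 267/291.11 ≈ 90 Hz.

90 Hz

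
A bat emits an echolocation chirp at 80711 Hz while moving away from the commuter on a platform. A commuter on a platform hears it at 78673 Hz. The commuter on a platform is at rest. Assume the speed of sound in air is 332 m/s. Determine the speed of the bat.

8.6 m/s

f' = f · v/(v + v_s) ⇒ v_s = v · |1 − f/f'|.
v_s = 332 × |1 − 80711/78673| = 332 × 0.0259 ≈ 8.6 m/s.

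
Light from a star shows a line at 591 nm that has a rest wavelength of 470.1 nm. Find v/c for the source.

λ'/λ₀ = 1.2572 > 1 (redshift), so the source is receding.
λ'/λ₀ = √((1 + β)/(1 − β)) for a receding source ⇒ β = (r² − 1)/(r² + 1) with r = λ'/λ₀.
β = (1.5805 − 1)/(1.5805 + 1) ≈ 0.225.

0.225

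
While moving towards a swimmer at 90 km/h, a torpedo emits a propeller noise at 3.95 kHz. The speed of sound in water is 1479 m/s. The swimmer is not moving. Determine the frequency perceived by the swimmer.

90 km/h = 25 m/s.
Moving source, stationary observer: f' = f · v/(v − v_s) since the source is approaching.
f' = 3.95 × 1479/(1479 − 25) = 3.95 × 1479/1454 ≈ 4.02 kHz.

4.02 kHz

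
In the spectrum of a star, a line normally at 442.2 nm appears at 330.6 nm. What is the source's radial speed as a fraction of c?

λ'/λ₀ = 0.7476 < 1 (blueshift), so the source is approaching.
λ'/λ₀ = √((1 − β)/(1 + β)) for an approaching source ⇒ β = (1 − r²)/(1 + r²) with r = λ'/λ₀.
β = (1 − 0.5589)/(1 + 0.5589) ≈ 0.283.

0.283c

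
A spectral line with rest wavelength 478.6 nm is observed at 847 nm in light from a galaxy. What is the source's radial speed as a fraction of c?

λ'/λ₀ = 1.7697 > 1 (redshift), so the source is receding.
λ'/λ₀ = √((1 + β)/(1 − β)) for a receding source ⇒ β = (r² − 1)/(r² + 1) with r = λ'/λ₀.
β = (3.1320 − 1)/(3.1320 + 1) ≈ 0.516.

0.516c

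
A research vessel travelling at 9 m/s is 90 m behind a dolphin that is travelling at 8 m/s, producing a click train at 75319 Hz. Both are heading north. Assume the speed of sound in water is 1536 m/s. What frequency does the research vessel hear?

The research vessel is behind, so the dolphin is moving away from it while the research vessel is moving toward the dolphin.
Both move, so f' = f · (v + v_o)/(v + v_s).
f' = 75319 × (1536 + 9)/(1536 + 8) = 75319 × 1545/1544 ≈ 75368 Hz.

75368 Hz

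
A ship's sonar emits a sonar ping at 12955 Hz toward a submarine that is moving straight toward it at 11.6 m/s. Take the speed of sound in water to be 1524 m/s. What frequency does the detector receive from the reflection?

13154 Hz

The submarine first receives the wave as a moving observer: f₁ = f₀ · (v + u)/v = 12955 × (1524 + 11.6)/1524 ≈ 13054 Hz.
The reflection then acts as a moving source: f₂ = f₁ · v/(v − u) ≈ 13154 Hz.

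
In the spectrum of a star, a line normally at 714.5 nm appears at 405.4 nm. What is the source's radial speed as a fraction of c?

λ'/λ₀ = 0.5674 < 1 (blueshift), so the source is approaching.
λ'/λ₀ = √((1 − β)/(1 + β)) for an approaching source ⇒ β = (1 − r²)/(1 + r²) with r = λ'/λ₀.
β = (1 − 0.3219)/(1 + 0.3219) ≈ 0.513.

0.513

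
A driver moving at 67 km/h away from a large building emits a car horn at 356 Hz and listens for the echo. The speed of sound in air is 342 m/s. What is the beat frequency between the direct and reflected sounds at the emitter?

36.7 Hz

67 km/h = 18.61 m/s.
The large building receives the sound from a moving source: f₁ = f₀ · v/(v + v_e) = 356 × 342/360.61 ≈ 337.6 Hz.
On the return leg the driver is a moving observer: f₂ = f₁ · (v − v_e)/v = 337.6 × 323.39/342 ≈ 319.3 Hz.
Equivalently f₂ = f₀ · (v − v_e)/(v + v_e).
Beat against the emitted tone: |f₂ − f₀| = 2v_e·f₀/(v + v_e) = 2 × 18.61 × 356/360.61 ≈ 36.7 Hz.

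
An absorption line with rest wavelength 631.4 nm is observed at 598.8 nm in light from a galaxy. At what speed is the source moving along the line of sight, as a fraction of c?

0.053

λ'/λ₀ = 0.9484 < 1 (blueshift), so the source is approaching.
λ'/λ₀ = √((1 − β)/(1 + β)) for an approaching source ⇒ β = (1 − r²)/(1 + r²) with r = λ'/λ₀.
β = (1 − 0.8994)/(1 + 0.8994) ≈ 0.053.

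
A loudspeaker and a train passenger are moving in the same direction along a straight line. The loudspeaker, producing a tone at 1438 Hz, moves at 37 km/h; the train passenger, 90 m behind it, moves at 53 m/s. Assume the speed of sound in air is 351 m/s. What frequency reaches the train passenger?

1608 Hz

37 km/h = 10.28 m/s.
The train passenger is behind, so the loudspeaker is moving away from it while the train passenger is moving toward the loudspeaker.
General Doppler shift: f' = f · (v + v_o)/(v + v_s).
f' = 1438 × (351 + 53)/(351 + 10.28) = 1438 × 404/361.28 ≈ 1608 Hz.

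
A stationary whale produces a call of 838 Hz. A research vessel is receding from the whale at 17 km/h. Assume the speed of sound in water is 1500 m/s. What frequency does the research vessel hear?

835 Hz

17 km/h = 4.722 m/s.
Only the observer moves, away from the source, so f' = f · (v − v_o)/v.
f' = 838 × (1500 − 4.722)/1500 = 838 × 1495.3/1500 ≈ 835 Hz.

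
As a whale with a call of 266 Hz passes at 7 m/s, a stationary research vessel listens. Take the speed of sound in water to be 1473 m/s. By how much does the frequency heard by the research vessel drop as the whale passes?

Approaching: f₁ = f · v/(v − v_s) = 266 × 1473/1466 ≈ 267.27 Hz.
Receding: f₂ = f · v/(v + v_s) = 266 × 1473/1480 ≈ 264.74 Hz.
Drop: f₁ − f₂ = 2f·v·v_s/(v² − v_s²) = 2 × 266 × 1473 × 7/(1473² − 7²) ≈ 2.53 Hz.

2.53 Hz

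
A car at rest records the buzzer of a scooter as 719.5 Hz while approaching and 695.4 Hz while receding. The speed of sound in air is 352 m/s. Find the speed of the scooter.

f₁/f₂ = (v + v_s)/(v − v_s), so v_s = v · (f₁ − f₂)/(f₁ + f₂).
v_s = 352 × (719.5 − 695.4)/(719.5 + 695.4) = 352 × 24.1/1414.9 ≈ 6.0 m/s.

6.0 m/s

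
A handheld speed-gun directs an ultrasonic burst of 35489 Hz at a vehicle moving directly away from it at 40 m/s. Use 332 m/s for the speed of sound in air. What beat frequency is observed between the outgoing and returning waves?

At the vehicle (a moving observer), f₁ = f₀ · (v − u)/v = 35489 × 292/332 ≈ 31213 Hz.
On reflection it acts as a source moving away from the stationary detector: f₂ = f₁ · v/(v + u) = 31213 × 332/372 ≈ 27857 Hz.
Equivalently f₂ = f₀ · (v − u)/(v + u).
Beat frequency: |f₂ − f₀| = 2u·f₀/(v + u) = 2 × 40 × 35489/372 ≈ 7632 Hz.

7632 Hz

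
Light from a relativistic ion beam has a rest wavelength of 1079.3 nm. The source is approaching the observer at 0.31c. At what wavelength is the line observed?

783.3 nm

Relativistic Doppler for wavelength: λ' = λ₀ · √((1 − β)/(1 + β)).
λ' = 1079.3 × √(0.6900/1.3100) = 1079.3 × 0.72575 ≈ 783.3 nm.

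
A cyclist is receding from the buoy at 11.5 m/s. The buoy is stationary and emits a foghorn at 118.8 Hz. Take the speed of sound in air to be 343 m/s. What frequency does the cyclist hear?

115 Hz

Only the observer moves, away from the source, so f' = f · (v − v_o)/v.
f' = 118.8 × (343 − 11.5)/343 = 118.8 × 331.5/343 ≈ 115 Hz.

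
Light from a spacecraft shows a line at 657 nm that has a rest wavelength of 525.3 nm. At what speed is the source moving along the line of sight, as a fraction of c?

λ'/λ₀ = 1.2507 > 1 (redshift), so the source is receding.
λ'/λ₀ = √((1 + β)/(1 − β)) for a receding source ⇒ β = (r² − 1)/(r² + 1) with r = λ'/λ₀.
β = (1.5643 − 1)/(1.5643 + 1) ≈ 0.220.

0.220c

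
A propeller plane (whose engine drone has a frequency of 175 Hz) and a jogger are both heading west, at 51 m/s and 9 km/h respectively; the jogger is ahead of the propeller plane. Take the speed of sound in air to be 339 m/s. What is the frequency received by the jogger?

204 Hz

9 km/h = 2.5 m/s.
The jogger is ahead, so the propeller plane is moving toward it while the jogger is moving away from the propeller plane.
General Doppler shift: f' = f · (v − v_o)/(v − v_s).
f' = 175 × (339 − 2.5)/(339 − 51) = 175 × 336.5/288 ≈ 204 Hz.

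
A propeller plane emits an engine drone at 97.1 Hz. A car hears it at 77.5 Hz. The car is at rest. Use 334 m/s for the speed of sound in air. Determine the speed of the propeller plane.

84 m/s

f' < f, so the propeller plane is receding.
f' = f · v/(v + v_s) ⇒ v_s = v · |1 − f/f'|.
v_s = 334 × |1 − 97.1/77.5| = 334 × 0.2529 ≈ 84 m/s.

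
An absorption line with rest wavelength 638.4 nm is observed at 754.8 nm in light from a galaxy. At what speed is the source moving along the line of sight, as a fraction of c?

λ'/λ₀ = 1.1823 > 1 (redshift), so the source is receding.
λ'/λ₀ = √((1 + β)/(1 − β)) for a receding source ⇒ β = (r² − 1)/(r² + 1) with r = λ'/λ₀.
β = (1.3979 − 1)/(1.3979 + 1) ≈ 0.166.

0.166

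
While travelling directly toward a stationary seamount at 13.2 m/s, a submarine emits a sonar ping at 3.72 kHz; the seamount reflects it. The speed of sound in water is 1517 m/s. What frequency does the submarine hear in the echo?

3.79 kHz

The seamount receives the sound from a moving source: f₁ = f₀ · v/(v − v_e) = 3.72 × 1517/1503.8 ≈ 3.75 kHz.
On the return leg the submarine is a moving observer: f₂ = f₁ · (v + v_e)/v = 3.75 × 1530.2/1517 ≈ 3.79 kHz.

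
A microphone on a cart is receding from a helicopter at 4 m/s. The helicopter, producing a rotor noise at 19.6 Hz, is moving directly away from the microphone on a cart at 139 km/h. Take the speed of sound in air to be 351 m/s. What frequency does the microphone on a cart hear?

139 km/h = 38.61 m/s.
With source receding and observer receding, f' = f · (v − v_o)/(v + v_s).
f' = 19.6 × (351 − 4)/(351 + 38.61) = 19.6 × 347/389.61 ≈ 17.5 Hz.

17.5 Hz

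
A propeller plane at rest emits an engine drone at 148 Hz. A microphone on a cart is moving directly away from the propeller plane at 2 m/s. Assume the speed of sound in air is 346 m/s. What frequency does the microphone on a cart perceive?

Only the observer moves, away from the source, so f' = f · (v − v_o)/v.
f' = 148 × (346 − 2)/346 = 148 × 344/346 ≈ 147 Hz.

147 Hz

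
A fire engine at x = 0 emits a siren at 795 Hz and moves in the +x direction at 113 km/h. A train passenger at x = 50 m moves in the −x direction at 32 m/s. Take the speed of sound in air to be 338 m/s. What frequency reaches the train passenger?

113 km/h = 31.39 m/s.
The observer lies on the +x side, so the source is heading toward the observer and the observer is heading toward the source.
Both move, so f' = f · (v + v_o)/(v − v_s).
f' = 795 × (338 + 32)/(338 − 31.39) = 795 × 370/306.61 ≈ 959 Hz.

959 Hz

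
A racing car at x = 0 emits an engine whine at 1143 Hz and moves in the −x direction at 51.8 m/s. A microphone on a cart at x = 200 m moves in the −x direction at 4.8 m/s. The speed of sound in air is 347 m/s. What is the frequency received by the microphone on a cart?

The observer lies on the +x side, so the source is heading away from the observer and the observer is heading toward the source.
General Doppler shift: f' = f · (v + v_o)/(v + v_s).
f' = 1143 × (347 + 4.8)/(347 + 51.8) = 1143 × 351.8/398.8 ≈ 1008 Hz.

1008 Hz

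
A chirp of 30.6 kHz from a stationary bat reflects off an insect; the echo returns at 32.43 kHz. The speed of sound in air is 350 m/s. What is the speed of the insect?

10.2 m/s

Double Doppler shift off a moving reflector: f₂ = f₀ · (v + u)/(v − u) (u > 0 toward emitter).
Rearranging, u = v · (f₂ − f₀)/(f₂ + f₀) = 350 × 1.83/63.03 ≈ 10.2 m/s.
So the insect is moving at 10.2 m/s toward the emitter.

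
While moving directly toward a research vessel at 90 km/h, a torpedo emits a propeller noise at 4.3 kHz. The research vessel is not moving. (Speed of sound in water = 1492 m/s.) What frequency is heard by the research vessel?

90 km/h = 25 m/s.
Only the source moves, toward the listener, so f' = f · v/(v − v_s).
f' = 4.3 × 1492/(1492 − 25) = 4.3 × 1492/1467 ≈ 4.37 kHz.

4.37 kHz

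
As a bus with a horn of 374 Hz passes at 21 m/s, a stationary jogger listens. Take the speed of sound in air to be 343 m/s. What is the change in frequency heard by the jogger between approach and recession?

46.0 Hz

Approaching: f₁ = f · v/(v − v_s) = 374 × 343/322 ≈ 398.4 Hz.
Receding: f₂ = f · v/(v + v_s) = 374 × 343/364 ≈ 352.4 Hz.
Drop: f₁ − f₂ = 2f·v·v_s/(v² − v_s²) = 2 × 374 × 343 × 21/(343² − 21²) ≈ 46.0 Hz.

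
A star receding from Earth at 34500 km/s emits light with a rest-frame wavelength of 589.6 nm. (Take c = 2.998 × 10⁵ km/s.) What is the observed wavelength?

β = v/c = 34500/299800 = 0.1151.
Relativistic Doppler for wavelength: λ' = λ₀ · √((1 + β)/(1 − β)).
λ' = 589.6 × √(1.1151/0.8849) = 589.6 × 1.12253 ≈ 661.8 nm.

661.8 nm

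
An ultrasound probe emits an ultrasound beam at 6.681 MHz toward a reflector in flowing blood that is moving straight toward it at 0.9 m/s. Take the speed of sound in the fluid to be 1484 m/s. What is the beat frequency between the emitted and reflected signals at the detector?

8109 Hz

At the reflector in flowing blood (a moving observer), f₁ = f₀ · (v + u)/v = 6.681 × 1484.9/1484 ≈ 6.68505 MHz.
The reflection then acts as a moving source: f₂ = f₁ · v/(v − u) ≈ 6.68911 MHz.
Equivalently f₂ = f₀ · (v + u)/(v − u).
Beat frequency (with f₀ = 6681000 Hz): |f₂ − f₀| = 2u·f₀/(v − u) = 2 × 0.9 × 6681000/1483.1 ≈ 8109 Hz.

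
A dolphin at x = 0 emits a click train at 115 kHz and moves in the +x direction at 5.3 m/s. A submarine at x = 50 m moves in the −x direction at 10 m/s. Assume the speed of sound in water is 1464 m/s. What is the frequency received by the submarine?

The observer lies on the +x side, so the source is heading toward the observer and the observer is heading toward the source.
Both move, so f' = f · (v + v_o)/(v − v_s).
f' = 115 × (1464 + 10)/(1464 − 5.3) = 115 × 1474/1458.7 ≈ 116.2 kHz.

116.2 kHz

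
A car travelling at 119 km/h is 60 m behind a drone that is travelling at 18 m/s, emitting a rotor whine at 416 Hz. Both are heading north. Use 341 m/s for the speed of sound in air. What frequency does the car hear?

119 km/h = 33.06 m/s.
The car is behind, so the drone is moving away from it while the car is moving toward the drone.
With source receding and observer approaching, f' = f · (v + v_o)/(v + v_s).
f' = 416 × (341 + 33.06)/(341 + 18) = 416 × 374.06/359 ≈ 433 Hz.

433 Hz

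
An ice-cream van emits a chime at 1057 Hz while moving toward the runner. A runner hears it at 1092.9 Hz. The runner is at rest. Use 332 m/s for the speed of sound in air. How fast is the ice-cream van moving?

f' = f · v/(v − v_s) ⇒ v_s = v · |1 − f/f'|.
v_s = 332 × |1 − 1057/1092.9| = 332 × 0.03285 ≈ 10.9 m/s.

10.9 m/s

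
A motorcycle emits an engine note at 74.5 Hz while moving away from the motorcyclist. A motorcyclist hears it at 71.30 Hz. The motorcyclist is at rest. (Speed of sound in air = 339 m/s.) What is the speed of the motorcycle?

f' = f · v/(v + v_s) ⇒ v_s = v · |1 − f/f'|.
v_s = 339 × |1 − 74.5/71.30| = 339 × 0.04488 ≈ 15.2 m/s.

15.2 m/s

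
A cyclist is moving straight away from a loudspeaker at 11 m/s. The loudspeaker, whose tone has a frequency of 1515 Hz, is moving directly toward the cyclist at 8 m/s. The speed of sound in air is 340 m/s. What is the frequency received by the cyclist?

1501 Hz

With source approaching and observer receding, f' = f · (v − v_o)/(v − v_s).
f' = 1515 × (340 − 11)/(340 − 8) = 1515 × 329/332 ≈ 1501 Hz.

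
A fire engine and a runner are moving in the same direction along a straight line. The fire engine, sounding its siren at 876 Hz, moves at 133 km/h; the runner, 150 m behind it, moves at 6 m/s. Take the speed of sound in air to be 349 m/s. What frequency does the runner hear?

806 Hz

133 km/h = 36.94 m/s.
The runner is behind, so the fire engine is moving away from it while the runner is moving toward the fire engine.
Both move, so f' = f · (v + v_o)/(v + v_s).
f' = 876 × (349 + 6)/(349 + 36.94) = 876 × 355/385.94 ≈ 806 Hz.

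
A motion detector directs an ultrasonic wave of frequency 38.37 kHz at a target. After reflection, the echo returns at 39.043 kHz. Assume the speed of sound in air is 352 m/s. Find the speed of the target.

3.1 m/s

Double Doppler shift off a moving reflector: f₂ = f₀ · (v + u)/(v − u) (u > 0 toward emitter).
Rearranging, u = v · (f₂ − f₀)/(f₂ + f₀) = 352 × 0.673/77.413 ≈ 3.1 m/s.
So the target is moving at 3.1 m/s toward the emitter.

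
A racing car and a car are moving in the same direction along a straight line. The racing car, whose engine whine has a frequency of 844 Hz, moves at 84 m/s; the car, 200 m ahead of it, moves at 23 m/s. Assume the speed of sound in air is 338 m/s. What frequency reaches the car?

1047 Hz

The car is ahead, so the racing car is moving toward it while the car is moving away from the racing car.
General Doppler shift: f' = f · (v − v_o)/(v − v_s).
f' = 844 × (338 − 23)/(338 − 84) = 844 × 315/254 ≈ 1047 Hz.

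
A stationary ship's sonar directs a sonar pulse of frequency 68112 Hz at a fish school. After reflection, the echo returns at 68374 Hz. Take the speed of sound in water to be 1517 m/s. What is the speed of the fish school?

2.91 m/s

Double Doppler shift off a moving reflector: f₂ = f₀ · (v + u)/(v − u) (u > 0 toward emitter).
Rearranging, u = v · (f₂ − f₀)/(f₂ + f₀) = 1517 × 262/136486 ≈ 2.91 m/s.
So the fish school is moving at 2.91 m/s toward the emitter.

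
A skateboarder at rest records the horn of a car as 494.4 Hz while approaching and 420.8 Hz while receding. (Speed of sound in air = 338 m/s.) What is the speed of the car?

27 m/s

f₁/f₂ = (v + v_s)/(v − v_s), so v_s = v · (f₁ − f₂)/(f₁ + f₂).
v_s = 338 × (494.4 − 420.8)/(494.4 + 420.8) = 338 × 73.6/915.2 ≈ 27 m/s.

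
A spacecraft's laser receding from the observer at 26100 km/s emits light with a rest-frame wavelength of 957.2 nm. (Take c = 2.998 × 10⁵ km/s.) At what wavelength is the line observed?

1044.5 nm

β = v/c = 26100/299800 = 0.0871.
Relativistic Doppler for wavelength: λ' = λ₀ · √((1 + β)/(1 − β)).
λ' = 957.2 × √(1.0871/0.9129) = 957.2 × 1.09120 ≈ 1044.5 nm.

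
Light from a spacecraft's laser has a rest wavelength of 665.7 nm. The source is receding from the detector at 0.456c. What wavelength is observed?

1089.1 nm

Relativistic Doppler for wavelength: λ' = λ₀ · √((1 + β)/(1 − β)).
λ' = 665.7 × √(1.4560/0.5440) = 665.7 × 1.63599 ≈ 1089.1 nm.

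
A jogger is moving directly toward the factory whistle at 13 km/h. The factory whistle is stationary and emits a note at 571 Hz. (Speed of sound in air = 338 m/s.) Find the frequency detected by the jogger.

13 km/h = 3.611 m/s.
Moving observer, stationary source: f' = f · (v + v_o)/v.
f' = 571 × (338 + 3.611)/338 = 571 × 341.61/338 ≈ 577 Hz.

577 Hz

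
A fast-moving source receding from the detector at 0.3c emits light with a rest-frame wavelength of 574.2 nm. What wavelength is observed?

782.5 nm

Relativistic Doppler for wavelength: λ' = λ₀ · √((1 + β)/(1 − β)).
λ' = 574.2 × √(1.3000/0.7000) = 574.2 × 1.36277 ≈ 782.5 nm.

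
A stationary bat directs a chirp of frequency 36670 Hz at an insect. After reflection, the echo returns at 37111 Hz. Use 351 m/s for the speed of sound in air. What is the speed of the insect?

Double Doppler shift off a moving reflector: f₂ = f₀ · (v + u)/(v − u) (u > 0 toward emitter).
Rearranging, u = v · (f₂ − f₀)/(f₂ + f₀) = 351 × 441/73781 ≈ 2.10 m/s.
So the insect is moving at 2.10 m/s toward the emitter.

2.10 m/s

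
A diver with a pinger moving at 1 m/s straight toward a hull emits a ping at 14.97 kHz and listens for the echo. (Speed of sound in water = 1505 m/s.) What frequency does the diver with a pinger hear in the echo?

The hull receives the sound from a moving source: f₁ = f₀ · v/(v − v_e) = 14.97 × 1505/1504 ≈ 14.98 kHz.
On the return leg the diver with a pinger is a moving observer: f₂ = f₁ · (v + v_e)/v = 14.98 × 1506/1505 ≈ 14.99 kHz.
Equivalently f₂ = f₀ · (v + v_e)/(v − v_e).

14.99 kHz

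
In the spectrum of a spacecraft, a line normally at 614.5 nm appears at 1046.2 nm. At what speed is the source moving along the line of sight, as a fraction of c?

0.487

λ'/λ₀ = 1.7025 > 1 (redshift), so the source is receding.
λ'/λ₀ = √((1 + β)/(1 − β)) for a receding source ⇒ β = (r² − 1)/(r² + 1) with r = λ'/λ₀.
β = (2.8986 − 1)/(2.8986 + 1) ≈ 0.487.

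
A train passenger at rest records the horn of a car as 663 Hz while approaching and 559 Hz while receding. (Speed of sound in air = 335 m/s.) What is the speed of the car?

f₁/f₂ = (v + v_s)/(v − v_s), so v_s = v · (f₁ − f₂)/(f₁ + f₂).
v_s = 335 × (663 − 559)/(663 + 559) = 335 × 104/1222 ≈ 29 m/s.

29 m/s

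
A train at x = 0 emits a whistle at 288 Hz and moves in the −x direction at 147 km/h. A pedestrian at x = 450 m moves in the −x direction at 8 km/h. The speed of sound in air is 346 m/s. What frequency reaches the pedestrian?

147 km/h = 40.83 m/s; 8 km/h = 2.222 m/s.
The observer lies on the +x side, so the source is heading away from the observer and the observer is heading toward the source.
Both move, so f' = f · (v + v_o)/(v + v_s).
f' = 288 × (346 + 2.222)/(346 + 40.83) = 288 × 348.22/386.83 ≈ 259 Hz.

259 Hz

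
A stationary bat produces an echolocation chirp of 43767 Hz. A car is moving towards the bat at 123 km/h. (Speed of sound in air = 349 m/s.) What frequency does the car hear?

123 km/h = 34.17 m/s.
Only the observer moves, toward the source, so f' = f · (v + v_o)/v.
f' = 43767 × (349 + 34.17)/349 = 43767 × 383.17/349 ≈ 48052 Hz.

48052 Hz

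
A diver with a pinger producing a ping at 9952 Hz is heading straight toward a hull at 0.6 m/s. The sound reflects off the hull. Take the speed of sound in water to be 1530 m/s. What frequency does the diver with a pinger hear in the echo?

The hull receives the sound from a moving source: f₁ = f₀ · v/(v − v_e) = 9952 × 1530/1529.4 ≈ 9956 Hz.
On the return leg the diver with a pinger is a moving observer: f₂ = f₁ · (v + v_e)/v = 9956 × 1530.6/1530 ≈ 9960 Hz.
Equivalently f₂ = f₀ · (v + v_e)/(v − v_e).

9960 Hz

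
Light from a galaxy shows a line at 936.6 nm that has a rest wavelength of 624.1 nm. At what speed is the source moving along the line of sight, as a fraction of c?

0.385

λ'/λ₀ = 1.5007 > 1 (redshift), so the source is receding.
λ'/λ₀ = √((1 + β)/(1 − β)) for a receding source ⇒ β = (r² − 1)/(r² + 1) with r = λ'/λ₀.
β = (2.2522 − 1)/(2.2522 + 1) ≈ 0.385.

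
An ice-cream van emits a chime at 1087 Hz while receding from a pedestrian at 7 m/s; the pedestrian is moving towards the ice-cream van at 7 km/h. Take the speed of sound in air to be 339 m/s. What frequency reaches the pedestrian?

1071 Hz

7 km/h = 1.944 m/s.
With source receding and observer approaching, f' = f · (v + v_o)/(v + v_s).
f' = 1087 × (339 + 1.944)/(339 + 7) = 1087 × 340.94/346 ≈ 1071 Hz.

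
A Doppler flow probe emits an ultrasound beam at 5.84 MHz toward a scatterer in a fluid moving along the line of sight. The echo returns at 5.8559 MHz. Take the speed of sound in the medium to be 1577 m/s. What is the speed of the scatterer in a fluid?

2.14 m/s

Double Doppler shift off a moving reflector: f₂ = f₀ · (v + u)/(v − u) (u > 0 toward emitter).
Rearranging, u = v · (f₂ − f₀)/(f₂ + f₀) = 1577 × 0.0159/11.6959 ≈ 2.14 m/s.
So the scatterer in a fluid is moving at 2.14 m/s toward the emitter.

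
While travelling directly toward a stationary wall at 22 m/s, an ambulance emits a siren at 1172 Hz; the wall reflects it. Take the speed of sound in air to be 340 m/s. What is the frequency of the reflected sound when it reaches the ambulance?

1334 Hz

The wall receives the sound from a moving source: f₁ = f₀ · v/(v − v_e) = 1172 × 340/318 ≈ 1253 Hz.
On the return leg the ambulance is a moving observer: f₂ = f₁ · (v + v_e)/v = 1253 × 362/340 ≈ 1334 Hz.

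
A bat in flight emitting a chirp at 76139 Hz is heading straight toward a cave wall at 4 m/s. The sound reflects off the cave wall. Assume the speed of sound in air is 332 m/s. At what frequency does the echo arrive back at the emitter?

77996 Hz

The cave wall receives the sound from a moving source: f₁ = f₀ · v/(v − v_e) = 76139 × 332/328 ≈ 77068 Hz.
On the return leg the bat in flight is a moving observer: f₂ = f₁ · (v + v_e)/v = 77068 × 336/332 ≈ 77996 Hz.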